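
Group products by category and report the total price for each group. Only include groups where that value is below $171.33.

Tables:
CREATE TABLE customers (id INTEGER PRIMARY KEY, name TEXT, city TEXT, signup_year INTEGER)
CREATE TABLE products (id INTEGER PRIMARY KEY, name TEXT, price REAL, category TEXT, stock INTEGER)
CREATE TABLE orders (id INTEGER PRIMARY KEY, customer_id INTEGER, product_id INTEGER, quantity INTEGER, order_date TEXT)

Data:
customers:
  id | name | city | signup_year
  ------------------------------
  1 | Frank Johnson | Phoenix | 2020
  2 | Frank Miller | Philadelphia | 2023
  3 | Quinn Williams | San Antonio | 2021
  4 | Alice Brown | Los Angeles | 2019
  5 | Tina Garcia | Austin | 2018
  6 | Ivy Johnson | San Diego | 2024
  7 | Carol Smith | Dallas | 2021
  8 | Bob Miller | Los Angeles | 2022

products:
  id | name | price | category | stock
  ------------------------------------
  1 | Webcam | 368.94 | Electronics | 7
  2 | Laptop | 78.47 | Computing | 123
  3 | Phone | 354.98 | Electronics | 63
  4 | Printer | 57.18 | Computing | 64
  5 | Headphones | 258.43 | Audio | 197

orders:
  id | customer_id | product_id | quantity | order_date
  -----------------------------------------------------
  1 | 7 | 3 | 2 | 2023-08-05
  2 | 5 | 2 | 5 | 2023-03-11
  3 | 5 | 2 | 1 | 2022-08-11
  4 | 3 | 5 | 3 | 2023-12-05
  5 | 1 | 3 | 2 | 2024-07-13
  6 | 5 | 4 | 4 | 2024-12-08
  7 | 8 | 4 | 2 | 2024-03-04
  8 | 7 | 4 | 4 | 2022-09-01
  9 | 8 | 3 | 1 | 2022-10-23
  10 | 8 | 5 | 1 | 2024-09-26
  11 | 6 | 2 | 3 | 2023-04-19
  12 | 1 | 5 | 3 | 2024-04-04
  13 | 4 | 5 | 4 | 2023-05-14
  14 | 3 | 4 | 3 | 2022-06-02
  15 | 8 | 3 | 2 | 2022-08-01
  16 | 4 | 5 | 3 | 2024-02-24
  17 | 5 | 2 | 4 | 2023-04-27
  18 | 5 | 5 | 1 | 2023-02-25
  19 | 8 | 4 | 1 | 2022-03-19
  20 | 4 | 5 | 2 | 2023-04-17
SELECT category, SUM(price) AS sum_price FROM products GROUP BY category HAVING SUM(price) < 171.33

Execution result:
category | sum_price
Computing | 135.65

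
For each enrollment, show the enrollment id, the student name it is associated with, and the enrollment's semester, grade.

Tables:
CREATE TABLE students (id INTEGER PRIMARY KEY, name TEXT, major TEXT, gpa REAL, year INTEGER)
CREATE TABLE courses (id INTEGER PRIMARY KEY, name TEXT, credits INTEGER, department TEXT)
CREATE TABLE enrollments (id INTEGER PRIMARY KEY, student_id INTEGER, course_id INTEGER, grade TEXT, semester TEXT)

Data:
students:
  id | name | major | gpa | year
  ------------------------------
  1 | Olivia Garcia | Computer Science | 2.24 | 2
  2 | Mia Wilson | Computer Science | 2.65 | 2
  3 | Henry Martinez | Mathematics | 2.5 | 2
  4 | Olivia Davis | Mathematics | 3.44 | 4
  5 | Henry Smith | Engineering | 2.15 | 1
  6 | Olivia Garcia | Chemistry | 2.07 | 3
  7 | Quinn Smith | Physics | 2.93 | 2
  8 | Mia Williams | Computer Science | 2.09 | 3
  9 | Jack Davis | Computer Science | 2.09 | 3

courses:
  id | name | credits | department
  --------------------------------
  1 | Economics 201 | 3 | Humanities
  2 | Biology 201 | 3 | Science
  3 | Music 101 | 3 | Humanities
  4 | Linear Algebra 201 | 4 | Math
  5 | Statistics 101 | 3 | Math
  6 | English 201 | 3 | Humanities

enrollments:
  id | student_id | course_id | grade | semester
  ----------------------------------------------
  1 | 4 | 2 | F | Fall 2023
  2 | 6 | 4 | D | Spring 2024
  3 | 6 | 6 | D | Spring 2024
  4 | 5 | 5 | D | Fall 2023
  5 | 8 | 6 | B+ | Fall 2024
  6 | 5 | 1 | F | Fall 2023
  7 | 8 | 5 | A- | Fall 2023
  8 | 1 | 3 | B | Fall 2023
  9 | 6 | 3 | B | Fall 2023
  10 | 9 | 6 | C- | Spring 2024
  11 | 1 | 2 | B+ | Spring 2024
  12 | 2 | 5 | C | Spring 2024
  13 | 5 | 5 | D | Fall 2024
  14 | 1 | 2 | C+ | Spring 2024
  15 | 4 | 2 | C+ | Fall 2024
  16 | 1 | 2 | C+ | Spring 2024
SELECT c.id, p.name AS student, c.semester, c.grade FROM enrollments c JOIN students p ON c.student_id = p.id

Execution result:
id | student | semester | grade
1 | Olivia Davis | Fall 2023 | F
2 | Olivia Garcia | Spring 2024 | D
3 | Olivia Garcia | Spring 2024 | D
4 | Henry Smith | Fall 2023 | D
5 | Mia Williams | Fall 2024 | B+
6 | Henry Smith | Fall 2023 | F
7 | Mia Williams | Fall 2023 | A-
8 | Olivia Garcia | Fall 2023 | B
9 | Olivia Garcia | Fall 2023 | B
10 | Jack Davis | Spring 2024 | C-
11 | Olivia Garcia | Spring 2024 | B+
12 | Mia Wilson | Spring 2024 | C
13 | Henry Smith | Fall 2024 | D
14 | Olivia Garcia | Spring 2024 | C+
15 | Olivia Davis | Fall 2024 | C+
16 | Olivia Garcia | Spring 2024 | C+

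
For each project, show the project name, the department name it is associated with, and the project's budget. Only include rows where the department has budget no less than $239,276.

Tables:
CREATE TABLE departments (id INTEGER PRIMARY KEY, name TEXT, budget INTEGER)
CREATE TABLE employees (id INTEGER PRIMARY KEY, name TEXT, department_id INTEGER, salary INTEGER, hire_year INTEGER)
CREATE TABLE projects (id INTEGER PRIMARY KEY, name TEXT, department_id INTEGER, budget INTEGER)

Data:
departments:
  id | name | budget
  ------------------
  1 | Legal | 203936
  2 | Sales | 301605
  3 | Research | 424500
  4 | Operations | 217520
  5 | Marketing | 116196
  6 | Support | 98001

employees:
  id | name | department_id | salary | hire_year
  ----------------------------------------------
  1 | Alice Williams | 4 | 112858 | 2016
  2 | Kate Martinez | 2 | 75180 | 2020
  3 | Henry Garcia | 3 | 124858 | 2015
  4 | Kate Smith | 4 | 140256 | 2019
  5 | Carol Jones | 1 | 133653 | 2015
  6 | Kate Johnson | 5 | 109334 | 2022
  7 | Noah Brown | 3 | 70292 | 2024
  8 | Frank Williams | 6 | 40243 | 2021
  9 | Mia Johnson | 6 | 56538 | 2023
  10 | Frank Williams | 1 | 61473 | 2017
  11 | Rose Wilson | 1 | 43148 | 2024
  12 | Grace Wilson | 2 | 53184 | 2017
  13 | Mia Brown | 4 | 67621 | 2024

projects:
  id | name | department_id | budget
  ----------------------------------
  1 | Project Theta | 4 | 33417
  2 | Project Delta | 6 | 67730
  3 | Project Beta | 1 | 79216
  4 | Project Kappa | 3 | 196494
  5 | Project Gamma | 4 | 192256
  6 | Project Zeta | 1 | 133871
SELECT c.name, p.name AS department, c.budget FROM projects c JOIN departments p ON c.department_id = p.id WHERE p.budget >= 239276

Execution result:
name | department | budget
Project Kappa | Research | 196494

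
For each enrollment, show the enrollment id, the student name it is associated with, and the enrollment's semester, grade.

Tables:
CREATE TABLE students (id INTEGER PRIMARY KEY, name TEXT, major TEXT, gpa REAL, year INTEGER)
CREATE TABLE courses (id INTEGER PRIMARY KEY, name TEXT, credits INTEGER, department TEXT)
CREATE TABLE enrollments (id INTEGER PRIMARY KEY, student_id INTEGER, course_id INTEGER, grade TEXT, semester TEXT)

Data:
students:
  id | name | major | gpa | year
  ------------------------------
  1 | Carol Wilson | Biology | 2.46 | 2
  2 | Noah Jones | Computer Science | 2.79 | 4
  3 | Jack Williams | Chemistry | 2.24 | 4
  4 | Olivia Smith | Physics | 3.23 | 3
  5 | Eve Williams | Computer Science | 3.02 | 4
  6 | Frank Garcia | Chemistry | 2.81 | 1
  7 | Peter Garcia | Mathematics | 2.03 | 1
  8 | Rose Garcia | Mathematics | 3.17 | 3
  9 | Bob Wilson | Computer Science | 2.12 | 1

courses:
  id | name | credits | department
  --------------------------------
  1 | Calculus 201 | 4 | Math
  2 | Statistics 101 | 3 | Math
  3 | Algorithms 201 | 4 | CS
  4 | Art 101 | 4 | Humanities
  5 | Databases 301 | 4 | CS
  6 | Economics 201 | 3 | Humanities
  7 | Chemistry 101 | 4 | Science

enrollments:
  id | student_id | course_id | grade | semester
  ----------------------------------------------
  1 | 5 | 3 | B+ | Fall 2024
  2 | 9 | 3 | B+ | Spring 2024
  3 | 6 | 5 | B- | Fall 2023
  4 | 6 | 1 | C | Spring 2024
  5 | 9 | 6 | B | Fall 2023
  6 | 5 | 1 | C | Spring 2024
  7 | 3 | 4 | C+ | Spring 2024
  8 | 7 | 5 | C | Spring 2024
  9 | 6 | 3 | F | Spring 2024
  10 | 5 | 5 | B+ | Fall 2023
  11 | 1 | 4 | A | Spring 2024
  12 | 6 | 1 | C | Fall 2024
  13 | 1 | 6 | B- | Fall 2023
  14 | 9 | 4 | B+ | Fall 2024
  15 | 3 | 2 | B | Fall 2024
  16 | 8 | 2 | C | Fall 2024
SELECT c.id, p.name AS student, c.semester, c.grade FROM enrollments c JOIN students p ON c.student_id = p.id

Execution result:
id | student | semester | grade
1 | Eve Williams | Fall 2024 | B+
2 | Bob Wilson | Spring 2024 | B+
3 | Frank Garcia | Fall 2023 | B-
4 | Frank Garcia | Spring 2024 | C
5 | Bob Wilson | Fall 2023 | B
6 | Eve Williams | Spring 2024 | C
7 | Jack Williams | Spring 2024 | C+
8 | Peter Garcia | Spring 2024 | C
9 | Frank Garcia | Spring 2024 | F
10 | Eve Williams | Fall 2023 | B+
11 | Carol Wilson | Spring 2024 | A
12 | Frank Garcia | Fall 2024 | C
13 | Carol Wilson | Fall 2023 | B-
14 | Bob Wilson | Fall 2024 | B+
15 | Jack Williams | Fall 2024 | B
16 | Rose Garcia | Fall 2024 | C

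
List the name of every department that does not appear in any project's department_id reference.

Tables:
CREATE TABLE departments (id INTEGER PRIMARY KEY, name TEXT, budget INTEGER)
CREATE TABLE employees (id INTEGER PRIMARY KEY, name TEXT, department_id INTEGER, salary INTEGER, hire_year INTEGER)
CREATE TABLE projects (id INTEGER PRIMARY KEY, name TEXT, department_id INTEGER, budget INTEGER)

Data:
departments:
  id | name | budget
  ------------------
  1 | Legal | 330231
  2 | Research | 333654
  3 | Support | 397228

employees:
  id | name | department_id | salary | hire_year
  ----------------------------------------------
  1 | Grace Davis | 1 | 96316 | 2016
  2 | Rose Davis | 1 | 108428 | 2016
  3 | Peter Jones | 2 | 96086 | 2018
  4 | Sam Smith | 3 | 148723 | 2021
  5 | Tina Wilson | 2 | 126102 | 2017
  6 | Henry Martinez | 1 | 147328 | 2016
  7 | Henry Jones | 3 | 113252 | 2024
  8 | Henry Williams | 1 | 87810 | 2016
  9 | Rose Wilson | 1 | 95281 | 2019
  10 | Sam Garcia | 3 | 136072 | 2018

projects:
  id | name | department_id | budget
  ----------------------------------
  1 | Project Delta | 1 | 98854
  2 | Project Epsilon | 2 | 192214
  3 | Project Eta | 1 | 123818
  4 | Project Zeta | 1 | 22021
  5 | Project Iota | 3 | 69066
SELECT p.name FROM departments p LEFT JOIN projects c ON c.department_id = p.id WHERE c.id IS NULL

Execution result:
(no rows)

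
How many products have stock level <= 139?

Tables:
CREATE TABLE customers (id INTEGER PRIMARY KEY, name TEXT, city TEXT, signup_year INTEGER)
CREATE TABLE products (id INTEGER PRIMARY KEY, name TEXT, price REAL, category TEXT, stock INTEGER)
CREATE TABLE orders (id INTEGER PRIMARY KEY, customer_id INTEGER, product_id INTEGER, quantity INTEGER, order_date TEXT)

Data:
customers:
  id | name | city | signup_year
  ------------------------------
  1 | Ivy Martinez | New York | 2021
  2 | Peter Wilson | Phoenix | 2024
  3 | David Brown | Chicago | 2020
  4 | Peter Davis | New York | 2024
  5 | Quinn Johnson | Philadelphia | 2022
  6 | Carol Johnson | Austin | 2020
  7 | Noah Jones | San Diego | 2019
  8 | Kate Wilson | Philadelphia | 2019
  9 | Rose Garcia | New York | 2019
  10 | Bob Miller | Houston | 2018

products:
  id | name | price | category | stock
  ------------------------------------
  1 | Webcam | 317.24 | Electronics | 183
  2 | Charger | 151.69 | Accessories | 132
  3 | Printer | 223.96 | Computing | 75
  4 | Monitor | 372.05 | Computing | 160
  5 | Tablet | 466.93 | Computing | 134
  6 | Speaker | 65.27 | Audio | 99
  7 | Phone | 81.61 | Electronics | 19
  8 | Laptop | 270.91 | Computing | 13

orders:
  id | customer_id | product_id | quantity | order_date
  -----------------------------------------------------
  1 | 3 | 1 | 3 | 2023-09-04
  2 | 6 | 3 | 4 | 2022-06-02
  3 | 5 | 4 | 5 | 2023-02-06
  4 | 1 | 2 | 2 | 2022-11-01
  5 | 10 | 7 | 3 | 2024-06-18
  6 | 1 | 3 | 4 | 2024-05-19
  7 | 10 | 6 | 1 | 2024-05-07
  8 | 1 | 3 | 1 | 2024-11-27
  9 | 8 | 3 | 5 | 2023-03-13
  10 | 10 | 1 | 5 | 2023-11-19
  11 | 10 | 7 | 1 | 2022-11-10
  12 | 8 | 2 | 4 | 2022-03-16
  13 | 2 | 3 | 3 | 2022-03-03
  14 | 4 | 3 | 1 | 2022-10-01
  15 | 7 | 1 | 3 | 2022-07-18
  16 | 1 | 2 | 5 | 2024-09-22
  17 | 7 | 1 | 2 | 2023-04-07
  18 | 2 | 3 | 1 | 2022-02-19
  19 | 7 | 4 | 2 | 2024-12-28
SELECT COUNT(*) FROM products WHERE stock <= 139

Execution result:
6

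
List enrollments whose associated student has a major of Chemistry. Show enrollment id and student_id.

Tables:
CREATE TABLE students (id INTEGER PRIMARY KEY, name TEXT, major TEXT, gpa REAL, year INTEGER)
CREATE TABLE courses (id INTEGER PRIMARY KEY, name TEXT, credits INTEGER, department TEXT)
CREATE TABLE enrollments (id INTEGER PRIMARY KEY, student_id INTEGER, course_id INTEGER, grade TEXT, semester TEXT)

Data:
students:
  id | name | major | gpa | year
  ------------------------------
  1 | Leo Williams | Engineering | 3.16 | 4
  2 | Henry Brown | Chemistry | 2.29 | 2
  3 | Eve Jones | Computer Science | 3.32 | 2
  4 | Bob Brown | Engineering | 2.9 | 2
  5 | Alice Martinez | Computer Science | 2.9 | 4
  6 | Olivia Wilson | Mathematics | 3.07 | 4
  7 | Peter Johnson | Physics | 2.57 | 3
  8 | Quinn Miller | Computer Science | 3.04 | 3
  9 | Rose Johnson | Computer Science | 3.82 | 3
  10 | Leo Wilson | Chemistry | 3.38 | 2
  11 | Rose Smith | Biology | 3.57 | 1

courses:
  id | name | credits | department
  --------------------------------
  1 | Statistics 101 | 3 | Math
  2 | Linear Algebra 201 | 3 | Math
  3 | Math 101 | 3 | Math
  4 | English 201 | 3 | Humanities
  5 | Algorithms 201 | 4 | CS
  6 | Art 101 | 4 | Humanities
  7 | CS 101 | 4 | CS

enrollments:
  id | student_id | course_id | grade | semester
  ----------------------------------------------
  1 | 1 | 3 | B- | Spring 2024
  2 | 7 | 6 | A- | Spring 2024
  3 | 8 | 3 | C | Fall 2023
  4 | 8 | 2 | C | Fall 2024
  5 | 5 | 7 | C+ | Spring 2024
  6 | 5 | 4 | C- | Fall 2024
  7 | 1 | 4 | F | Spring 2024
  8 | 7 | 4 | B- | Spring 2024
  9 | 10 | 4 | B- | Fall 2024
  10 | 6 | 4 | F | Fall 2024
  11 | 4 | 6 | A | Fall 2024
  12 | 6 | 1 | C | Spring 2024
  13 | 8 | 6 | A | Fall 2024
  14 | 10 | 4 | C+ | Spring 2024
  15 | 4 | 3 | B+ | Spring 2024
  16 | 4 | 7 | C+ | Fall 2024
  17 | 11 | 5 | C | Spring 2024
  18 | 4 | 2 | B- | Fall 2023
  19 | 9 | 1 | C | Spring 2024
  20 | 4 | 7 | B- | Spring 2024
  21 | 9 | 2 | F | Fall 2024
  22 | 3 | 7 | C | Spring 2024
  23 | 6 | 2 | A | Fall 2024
SELECT id, student_id FROM enrollments WHERE student_id IN (SELECT id FROM students WHERE major = 'Chemistry')

Execution result:
id | student_id
9 | 10
14 | 10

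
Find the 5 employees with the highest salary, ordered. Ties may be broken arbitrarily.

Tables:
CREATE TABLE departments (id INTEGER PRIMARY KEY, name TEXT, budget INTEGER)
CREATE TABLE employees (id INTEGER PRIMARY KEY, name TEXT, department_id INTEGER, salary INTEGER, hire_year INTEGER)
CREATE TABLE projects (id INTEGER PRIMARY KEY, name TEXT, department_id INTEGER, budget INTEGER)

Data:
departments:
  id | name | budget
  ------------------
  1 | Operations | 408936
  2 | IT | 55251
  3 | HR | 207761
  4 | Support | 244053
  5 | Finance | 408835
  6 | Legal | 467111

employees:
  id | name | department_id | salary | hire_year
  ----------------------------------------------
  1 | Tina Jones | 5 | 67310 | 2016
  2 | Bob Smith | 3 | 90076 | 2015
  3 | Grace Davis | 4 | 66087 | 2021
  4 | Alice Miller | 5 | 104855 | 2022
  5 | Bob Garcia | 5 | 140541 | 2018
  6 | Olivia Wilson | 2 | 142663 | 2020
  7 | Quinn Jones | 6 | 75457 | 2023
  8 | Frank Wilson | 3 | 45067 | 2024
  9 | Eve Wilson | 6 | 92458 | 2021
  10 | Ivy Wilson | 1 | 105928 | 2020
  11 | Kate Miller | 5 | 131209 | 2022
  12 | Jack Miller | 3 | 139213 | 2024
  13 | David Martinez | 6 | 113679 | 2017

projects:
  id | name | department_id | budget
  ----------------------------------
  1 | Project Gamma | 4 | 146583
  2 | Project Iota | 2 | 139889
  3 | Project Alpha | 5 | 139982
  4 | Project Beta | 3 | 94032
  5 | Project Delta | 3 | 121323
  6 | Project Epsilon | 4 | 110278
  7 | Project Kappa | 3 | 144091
SELECT name, salary FROM employees ORDER BY salary DESC LIMIT 5

Execution result:
name | salary
Olivia Wilson | 142663
Bob Garcia | 140541
Jack Miller | 139213
Kate Miller | 131209
David Martinez | 113679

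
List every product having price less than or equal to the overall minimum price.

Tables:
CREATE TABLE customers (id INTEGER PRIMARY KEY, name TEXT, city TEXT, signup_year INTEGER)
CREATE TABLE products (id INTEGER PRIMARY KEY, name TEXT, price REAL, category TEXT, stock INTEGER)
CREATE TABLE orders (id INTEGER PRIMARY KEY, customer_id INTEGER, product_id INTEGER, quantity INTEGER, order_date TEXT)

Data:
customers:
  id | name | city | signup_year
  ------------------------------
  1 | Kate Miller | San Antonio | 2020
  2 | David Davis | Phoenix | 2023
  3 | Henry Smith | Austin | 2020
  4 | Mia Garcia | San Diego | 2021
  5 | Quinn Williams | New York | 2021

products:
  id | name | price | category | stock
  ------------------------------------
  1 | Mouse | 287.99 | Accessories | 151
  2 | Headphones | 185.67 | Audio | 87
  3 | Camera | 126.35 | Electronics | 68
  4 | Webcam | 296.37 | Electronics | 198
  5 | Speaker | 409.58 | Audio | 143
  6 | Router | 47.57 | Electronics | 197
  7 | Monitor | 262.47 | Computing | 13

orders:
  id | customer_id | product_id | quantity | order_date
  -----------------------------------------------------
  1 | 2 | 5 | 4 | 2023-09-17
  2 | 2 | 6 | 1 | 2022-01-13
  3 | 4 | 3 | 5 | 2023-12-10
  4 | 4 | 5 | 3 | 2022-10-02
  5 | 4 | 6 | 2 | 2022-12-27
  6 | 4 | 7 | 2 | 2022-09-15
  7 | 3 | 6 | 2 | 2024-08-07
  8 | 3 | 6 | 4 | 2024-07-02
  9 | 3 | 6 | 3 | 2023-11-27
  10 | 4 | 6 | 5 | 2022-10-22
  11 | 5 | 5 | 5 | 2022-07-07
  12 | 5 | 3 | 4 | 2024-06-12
SELECT name, price FROM products WHERE price <= (SELECT MIN(price) FROM products)

Execution result:
name | price
Router | 47.57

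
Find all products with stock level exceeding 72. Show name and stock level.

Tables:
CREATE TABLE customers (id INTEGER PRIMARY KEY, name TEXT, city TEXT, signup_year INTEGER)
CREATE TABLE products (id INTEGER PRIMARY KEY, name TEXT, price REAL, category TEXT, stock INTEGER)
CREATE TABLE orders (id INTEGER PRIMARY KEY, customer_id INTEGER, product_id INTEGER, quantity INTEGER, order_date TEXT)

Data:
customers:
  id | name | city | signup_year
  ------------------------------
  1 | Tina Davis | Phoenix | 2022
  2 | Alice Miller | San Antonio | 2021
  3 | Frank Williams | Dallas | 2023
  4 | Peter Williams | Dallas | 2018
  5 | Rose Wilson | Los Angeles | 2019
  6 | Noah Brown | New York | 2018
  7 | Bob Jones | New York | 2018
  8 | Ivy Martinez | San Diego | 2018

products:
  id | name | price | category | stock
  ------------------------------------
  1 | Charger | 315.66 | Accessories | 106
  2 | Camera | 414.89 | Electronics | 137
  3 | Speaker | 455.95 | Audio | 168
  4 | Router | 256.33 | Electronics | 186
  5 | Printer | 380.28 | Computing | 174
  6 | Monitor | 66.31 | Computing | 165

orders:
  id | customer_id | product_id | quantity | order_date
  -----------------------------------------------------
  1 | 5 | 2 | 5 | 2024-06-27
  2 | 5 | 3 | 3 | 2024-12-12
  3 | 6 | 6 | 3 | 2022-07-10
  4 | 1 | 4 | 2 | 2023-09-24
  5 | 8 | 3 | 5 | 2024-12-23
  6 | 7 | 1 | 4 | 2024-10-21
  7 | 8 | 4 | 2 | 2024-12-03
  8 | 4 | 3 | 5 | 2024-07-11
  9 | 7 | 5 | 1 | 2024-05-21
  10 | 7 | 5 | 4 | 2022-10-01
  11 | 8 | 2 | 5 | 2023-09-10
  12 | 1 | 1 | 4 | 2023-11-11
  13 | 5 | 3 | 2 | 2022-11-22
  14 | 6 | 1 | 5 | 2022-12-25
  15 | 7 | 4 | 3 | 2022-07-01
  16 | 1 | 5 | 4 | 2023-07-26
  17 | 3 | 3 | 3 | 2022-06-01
SELECT name, stock FROM products WHERE stock > 72

Execution result:
name | stock
Charger | 106
Camera | 137
Speaker | 168
Router | 186
Printer | 174
Monitor | 165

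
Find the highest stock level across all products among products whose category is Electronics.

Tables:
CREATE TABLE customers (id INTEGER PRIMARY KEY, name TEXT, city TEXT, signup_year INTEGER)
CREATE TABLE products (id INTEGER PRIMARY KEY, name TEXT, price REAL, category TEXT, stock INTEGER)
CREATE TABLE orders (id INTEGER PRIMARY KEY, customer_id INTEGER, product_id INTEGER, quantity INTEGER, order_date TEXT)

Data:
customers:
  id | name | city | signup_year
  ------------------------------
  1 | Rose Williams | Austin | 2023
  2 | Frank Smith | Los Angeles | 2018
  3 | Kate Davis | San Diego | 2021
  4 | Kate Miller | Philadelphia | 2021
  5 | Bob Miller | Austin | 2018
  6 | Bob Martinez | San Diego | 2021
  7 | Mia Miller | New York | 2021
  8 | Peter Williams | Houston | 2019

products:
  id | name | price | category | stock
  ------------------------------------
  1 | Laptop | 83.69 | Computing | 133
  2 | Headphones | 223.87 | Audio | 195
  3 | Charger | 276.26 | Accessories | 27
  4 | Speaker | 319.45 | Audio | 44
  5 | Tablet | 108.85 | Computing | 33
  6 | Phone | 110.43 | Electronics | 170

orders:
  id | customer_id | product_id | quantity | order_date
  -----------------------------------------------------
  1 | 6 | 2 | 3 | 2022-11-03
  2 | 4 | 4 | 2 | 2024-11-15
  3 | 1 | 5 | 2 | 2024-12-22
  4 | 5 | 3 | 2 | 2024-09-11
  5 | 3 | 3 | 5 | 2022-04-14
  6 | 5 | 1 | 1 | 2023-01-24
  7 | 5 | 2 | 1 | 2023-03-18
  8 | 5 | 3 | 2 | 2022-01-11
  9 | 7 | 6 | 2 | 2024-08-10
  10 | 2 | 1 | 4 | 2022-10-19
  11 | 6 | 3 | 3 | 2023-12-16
SELECT MAX(stock) FROM products WHERE category = 'Electronics'

Execution result:
170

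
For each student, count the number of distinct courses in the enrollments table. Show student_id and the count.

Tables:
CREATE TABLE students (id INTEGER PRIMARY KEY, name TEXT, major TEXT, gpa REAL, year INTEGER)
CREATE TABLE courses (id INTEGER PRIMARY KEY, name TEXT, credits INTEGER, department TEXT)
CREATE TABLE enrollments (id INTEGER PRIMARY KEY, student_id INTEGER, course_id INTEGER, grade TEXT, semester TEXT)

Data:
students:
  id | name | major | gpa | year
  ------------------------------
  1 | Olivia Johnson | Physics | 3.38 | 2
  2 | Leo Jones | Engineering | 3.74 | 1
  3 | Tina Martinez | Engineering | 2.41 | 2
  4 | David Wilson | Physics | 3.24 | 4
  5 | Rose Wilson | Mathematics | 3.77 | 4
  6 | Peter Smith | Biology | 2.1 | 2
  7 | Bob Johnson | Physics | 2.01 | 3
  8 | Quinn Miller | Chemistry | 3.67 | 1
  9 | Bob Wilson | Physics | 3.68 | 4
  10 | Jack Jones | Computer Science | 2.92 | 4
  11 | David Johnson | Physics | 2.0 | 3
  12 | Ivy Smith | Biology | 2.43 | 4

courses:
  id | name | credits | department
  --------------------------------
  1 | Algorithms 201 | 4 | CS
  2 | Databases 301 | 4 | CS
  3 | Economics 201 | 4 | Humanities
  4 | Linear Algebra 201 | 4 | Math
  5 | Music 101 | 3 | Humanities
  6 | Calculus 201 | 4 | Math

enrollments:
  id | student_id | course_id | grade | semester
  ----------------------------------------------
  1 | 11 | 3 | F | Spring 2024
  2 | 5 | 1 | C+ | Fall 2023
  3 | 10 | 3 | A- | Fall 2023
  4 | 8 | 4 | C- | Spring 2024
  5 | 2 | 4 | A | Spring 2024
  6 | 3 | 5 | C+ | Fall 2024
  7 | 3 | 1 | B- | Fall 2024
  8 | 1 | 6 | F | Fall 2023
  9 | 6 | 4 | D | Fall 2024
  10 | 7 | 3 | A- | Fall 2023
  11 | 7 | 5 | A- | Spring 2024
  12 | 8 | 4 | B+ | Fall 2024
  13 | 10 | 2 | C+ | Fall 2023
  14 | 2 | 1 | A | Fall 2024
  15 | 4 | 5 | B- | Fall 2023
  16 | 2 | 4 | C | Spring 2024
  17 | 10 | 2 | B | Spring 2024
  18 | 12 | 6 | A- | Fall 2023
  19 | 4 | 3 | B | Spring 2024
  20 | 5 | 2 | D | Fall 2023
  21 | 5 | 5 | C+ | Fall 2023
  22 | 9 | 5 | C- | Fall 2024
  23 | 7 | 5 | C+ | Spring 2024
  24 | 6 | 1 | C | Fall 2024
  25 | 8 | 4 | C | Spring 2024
SELECT student_id, COUNT(DISTINCT course_id) AS distinct_course_count FROM enrollments GROUP BY student_id

Execution result:
student_id | distinct_course_count
1 | 1
2 | 2
3 | 2
4 | 2
5 | 3
6 | 2
7 | 2
8 | 1
9 | 1
10 | 2
11 | 1
12 | 1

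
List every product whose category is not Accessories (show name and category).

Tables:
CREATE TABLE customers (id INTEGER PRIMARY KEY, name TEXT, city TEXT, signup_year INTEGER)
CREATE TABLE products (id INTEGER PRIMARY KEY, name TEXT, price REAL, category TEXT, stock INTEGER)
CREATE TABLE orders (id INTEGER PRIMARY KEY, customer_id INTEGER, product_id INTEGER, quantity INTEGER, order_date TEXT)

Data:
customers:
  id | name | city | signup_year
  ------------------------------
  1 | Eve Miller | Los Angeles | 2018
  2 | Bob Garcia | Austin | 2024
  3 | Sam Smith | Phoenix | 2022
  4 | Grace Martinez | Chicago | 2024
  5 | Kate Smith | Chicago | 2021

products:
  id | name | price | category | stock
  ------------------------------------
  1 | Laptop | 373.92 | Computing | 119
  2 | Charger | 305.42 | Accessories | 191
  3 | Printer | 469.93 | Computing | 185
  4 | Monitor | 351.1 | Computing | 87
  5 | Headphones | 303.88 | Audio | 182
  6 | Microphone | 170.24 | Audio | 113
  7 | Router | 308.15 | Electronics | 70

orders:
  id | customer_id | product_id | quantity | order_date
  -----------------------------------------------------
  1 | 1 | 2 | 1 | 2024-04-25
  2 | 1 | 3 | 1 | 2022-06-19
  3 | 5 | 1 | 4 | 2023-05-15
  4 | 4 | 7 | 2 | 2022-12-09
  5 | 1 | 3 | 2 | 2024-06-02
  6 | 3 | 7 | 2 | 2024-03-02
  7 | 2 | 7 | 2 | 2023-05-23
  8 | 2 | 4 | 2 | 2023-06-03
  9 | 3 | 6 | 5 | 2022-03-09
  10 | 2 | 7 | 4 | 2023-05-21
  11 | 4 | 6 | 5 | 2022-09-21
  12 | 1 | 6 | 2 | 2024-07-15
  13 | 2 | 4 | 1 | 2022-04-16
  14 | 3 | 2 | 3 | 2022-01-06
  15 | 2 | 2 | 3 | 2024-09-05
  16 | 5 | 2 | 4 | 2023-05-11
SELECT name, category FROM products WHERE category <> 'Accessories'

Execution result:
name | category
Laptop | Computing
Printer | Computing
Monitor | Computing
Headphones | Audio
Microphone | Audio
Router | Electronics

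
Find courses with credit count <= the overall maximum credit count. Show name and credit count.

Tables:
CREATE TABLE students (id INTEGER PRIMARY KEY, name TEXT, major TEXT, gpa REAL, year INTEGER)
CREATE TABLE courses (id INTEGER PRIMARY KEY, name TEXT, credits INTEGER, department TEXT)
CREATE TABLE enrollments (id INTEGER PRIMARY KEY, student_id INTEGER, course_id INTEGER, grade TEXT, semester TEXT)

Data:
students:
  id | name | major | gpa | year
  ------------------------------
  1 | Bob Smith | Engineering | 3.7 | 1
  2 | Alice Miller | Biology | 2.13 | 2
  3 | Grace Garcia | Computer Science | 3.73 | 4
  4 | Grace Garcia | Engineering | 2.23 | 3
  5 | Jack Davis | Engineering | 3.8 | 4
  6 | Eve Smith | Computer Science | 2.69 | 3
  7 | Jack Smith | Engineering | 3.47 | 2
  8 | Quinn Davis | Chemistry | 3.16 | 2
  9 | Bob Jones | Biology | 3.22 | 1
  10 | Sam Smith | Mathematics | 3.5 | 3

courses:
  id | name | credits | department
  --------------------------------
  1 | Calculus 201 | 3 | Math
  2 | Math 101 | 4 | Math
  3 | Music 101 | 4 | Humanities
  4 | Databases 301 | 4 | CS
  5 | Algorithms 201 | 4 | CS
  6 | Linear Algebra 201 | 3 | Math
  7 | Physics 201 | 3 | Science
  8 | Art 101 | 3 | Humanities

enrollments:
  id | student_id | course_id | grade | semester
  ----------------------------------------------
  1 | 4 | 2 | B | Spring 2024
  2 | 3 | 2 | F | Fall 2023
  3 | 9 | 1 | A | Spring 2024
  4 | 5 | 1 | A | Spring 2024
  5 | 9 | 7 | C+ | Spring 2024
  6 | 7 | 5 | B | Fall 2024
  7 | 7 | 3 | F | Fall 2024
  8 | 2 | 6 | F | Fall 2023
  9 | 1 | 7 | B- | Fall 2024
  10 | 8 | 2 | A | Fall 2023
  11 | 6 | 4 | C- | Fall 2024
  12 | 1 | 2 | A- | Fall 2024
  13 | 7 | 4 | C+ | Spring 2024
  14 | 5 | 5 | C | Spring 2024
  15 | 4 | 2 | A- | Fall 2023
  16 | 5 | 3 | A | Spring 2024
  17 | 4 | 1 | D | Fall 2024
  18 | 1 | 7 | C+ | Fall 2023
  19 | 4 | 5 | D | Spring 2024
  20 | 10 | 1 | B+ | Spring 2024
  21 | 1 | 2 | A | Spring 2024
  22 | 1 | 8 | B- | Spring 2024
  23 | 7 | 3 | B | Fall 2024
SELECT name, credits FROM courses WHERE credits <= (SELECT MAX(credits) FROM courses)

Execution result:
name | credits
Calculus 201 | 3
Math 101 | 4
Music 101 | 4
Databases 301 | 4
Algorithms 201 | 4
Linear Algebra 201 | 3
Physics 201 | 3
Art 101 | 3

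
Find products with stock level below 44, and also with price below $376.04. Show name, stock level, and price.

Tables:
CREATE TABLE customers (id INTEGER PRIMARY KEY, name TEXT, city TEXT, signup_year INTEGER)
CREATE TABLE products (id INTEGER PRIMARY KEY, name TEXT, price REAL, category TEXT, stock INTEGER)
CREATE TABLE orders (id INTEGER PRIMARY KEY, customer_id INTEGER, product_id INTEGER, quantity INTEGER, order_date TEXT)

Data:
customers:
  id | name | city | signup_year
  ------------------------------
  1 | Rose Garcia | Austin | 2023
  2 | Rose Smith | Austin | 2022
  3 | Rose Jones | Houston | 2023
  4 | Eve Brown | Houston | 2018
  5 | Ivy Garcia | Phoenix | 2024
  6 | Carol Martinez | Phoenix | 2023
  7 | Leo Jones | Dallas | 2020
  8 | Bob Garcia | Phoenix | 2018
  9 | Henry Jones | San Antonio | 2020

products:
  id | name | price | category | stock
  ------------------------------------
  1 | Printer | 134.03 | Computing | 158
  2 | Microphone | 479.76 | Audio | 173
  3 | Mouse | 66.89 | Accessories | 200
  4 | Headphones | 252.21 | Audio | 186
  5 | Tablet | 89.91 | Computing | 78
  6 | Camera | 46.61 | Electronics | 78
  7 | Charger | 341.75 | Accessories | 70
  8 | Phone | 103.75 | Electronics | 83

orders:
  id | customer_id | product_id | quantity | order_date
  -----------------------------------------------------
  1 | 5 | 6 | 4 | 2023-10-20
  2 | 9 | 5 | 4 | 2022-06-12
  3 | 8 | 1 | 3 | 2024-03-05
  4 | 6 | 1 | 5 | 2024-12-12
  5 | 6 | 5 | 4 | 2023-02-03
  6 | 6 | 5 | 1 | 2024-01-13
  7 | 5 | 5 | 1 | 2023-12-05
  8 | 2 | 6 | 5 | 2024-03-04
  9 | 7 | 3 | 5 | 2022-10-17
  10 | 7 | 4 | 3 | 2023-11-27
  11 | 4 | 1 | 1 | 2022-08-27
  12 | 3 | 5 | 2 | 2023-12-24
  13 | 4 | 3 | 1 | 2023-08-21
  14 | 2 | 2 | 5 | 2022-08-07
SELECT name, stock, price FROM products WHERE stock < 44 AND price < 376.04

Execution result:
(no rows)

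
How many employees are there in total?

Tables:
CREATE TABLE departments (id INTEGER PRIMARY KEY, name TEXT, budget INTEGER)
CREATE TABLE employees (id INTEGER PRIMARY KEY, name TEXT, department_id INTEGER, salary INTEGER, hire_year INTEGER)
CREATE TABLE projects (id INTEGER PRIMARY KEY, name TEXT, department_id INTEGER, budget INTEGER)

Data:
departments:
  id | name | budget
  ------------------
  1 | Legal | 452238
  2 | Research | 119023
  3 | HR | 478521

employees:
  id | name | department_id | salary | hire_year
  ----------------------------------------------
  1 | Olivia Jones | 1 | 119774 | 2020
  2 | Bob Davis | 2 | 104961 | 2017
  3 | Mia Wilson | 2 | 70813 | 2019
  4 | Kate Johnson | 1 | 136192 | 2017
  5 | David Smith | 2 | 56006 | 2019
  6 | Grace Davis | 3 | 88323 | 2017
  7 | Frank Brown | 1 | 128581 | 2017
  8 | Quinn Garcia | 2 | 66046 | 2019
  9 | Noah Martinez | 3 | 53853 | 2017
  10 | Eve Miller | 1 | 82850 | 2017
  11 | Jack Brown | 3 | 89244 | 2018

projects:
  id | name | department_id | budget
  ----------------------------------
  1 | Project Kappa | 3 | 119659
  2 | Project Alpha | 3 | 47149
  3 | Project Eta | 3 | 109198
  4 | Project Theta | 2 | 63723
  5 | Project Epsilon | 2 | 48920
SELECT COUNT(*) FROM employees

Execution result:
11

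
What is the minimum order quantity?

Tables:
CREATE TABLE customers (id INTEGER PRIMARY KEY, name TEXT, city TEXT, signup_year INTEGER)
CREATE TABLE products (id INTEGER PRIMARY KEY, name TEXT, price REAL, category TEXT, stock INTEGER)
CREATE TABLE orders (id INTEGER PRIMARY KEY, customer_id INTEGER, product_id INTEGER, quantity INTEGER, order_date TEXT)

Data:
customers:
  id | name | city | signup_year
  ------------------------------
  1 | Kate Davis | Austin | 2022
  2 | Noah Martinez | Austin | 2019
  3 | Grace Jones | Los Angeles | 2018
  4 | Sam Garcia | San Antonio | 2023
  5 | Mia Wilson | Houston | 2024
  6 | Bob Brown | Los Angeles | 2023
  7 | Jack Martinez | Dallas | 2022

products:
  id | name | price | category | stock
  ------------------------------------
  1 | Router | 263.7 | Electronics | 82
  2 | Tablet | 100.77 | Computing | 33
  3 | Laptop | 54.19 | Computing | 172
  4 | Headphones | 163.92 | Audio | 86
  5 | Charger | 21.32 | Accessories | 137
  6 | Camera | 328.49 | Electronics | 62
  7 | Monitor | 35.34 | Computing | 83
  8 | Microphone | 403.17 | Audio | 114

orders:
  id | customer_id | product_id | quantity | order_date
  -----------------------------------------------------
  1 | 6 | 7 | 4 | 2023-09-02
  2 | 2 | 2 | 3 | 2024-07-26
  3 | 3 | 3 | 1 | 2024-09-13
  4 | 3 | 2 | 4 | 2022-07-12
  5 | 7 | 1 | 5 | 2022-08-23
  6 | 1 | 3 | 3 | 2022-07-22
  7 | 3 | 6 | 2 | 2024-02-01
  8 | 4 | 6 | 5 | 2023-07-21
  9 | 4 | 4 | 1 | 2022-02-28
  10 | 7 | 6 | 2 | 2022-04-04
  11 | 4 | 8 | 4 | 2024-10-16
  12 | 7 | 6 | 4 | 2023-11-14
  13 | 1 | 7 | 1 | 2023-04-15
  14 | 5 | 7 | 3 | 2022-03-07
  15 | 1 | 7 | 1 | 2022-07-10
SELECT MIN(quantity) FROM orders

Execution result:
1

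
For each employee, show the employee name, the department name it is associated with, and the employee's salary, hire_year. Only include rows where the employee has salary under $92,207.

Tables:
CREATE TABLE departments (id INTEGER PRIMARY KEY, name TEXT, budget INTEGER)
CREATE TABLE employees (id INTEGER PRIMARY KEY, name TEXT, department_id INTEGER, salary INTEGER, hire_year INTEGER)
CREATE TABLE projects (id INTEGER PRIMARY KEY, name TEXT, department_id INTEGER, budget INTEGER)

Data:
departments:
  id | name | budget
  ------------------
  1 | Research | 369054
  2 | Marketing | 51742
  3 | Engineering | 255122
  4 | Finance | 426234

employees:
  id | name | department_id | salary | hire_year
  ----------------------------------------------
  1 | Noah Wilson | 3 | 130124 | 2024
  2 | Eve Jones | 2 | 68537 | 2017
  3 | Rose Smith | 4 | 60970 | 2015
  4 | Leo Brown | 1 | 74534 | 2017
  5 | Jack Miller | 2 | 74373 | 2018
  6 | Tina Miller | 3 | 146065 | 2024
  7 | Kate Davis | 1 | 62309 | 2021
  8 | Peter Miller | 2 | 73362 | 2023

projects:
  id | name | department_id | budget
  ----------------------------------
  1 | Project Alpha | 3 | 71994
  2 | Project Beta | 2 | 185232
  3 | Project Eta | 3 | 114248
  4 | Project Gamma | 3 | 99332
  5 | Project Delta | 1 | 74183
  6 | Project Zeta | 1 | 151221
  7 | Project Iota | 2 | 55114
SELECT c.name, p.name AS department, c.salary, c.hire_year FROM employees c JOIN departments p ON c.department_id = p.id WHERE c.salary < 92207

Execution result:
name | department | salary | hire_year
Eve Jones | Marketing | 68537 | 2017
Rose Smith | Finance | 60970 | 2015
Leo Brown | Research | 74534 | 2017
Jack Miller | Marketing | 74373 | 2018
Kate Davis | Research | 62309 | 2021
Peter Miller | Marketing | 73362 | 2023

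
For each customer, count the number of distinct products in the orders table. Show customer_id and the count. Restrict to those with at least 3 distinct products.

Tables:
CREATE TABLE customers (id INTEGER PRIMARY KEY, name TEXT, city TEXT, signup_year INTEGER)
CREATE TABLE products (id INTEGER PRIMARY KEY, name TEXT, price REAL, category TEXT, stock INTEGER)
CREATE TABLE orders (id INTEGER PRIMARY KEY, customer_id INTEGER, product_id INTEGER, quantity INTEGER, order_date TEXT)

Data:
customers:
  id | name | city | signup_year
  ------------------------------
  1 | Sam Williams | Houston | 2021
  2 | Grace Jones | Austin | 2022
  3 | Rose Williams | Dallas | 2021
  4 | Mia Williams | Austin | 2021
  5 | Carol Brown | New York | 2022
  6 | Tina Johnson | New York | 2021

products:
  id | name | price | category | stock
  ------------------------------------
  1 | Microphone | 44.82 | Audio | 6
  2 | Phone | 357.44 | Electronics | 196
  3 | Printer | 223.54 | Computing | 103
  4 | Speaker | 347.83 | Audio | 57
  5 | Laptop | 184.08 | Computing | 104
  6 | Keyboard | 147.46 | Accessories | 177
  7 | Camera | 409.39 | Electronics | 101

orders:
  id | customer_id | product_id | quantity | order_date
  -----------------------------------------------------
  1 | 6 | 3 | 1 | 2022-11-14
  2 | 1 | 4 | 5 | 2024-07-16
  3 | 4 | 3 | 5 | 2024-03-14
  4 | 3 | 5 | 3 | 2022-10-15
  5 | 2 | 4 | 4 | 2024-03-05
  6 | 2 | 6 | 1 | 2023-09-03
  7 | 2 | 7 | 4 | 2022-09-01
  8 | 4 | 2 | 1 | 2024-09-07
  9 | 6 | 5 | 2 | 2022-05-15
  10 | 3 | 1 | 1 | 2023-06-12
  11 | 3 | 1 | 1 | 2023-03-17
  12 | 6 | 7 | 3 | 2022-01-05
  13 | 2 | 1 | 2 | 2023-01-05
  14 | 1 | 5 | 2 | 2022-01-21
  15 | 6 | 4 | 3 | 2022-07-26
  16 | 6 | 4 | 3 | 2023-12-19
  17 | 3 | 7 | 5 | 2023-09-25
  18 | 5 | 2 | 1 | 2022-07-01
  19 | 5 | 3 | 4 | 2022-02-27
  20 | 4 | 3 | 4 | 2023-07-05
SELECT customer_id, COUNT(DISTINCT product_id) AS distinct_product_count FROM orders GROUP BY customer_id HAVING COUNT(DISTINCT product_id) >= 3

Execution result:
customer_id | distinct_product_count
2 | 4
3 | 3
6 | 4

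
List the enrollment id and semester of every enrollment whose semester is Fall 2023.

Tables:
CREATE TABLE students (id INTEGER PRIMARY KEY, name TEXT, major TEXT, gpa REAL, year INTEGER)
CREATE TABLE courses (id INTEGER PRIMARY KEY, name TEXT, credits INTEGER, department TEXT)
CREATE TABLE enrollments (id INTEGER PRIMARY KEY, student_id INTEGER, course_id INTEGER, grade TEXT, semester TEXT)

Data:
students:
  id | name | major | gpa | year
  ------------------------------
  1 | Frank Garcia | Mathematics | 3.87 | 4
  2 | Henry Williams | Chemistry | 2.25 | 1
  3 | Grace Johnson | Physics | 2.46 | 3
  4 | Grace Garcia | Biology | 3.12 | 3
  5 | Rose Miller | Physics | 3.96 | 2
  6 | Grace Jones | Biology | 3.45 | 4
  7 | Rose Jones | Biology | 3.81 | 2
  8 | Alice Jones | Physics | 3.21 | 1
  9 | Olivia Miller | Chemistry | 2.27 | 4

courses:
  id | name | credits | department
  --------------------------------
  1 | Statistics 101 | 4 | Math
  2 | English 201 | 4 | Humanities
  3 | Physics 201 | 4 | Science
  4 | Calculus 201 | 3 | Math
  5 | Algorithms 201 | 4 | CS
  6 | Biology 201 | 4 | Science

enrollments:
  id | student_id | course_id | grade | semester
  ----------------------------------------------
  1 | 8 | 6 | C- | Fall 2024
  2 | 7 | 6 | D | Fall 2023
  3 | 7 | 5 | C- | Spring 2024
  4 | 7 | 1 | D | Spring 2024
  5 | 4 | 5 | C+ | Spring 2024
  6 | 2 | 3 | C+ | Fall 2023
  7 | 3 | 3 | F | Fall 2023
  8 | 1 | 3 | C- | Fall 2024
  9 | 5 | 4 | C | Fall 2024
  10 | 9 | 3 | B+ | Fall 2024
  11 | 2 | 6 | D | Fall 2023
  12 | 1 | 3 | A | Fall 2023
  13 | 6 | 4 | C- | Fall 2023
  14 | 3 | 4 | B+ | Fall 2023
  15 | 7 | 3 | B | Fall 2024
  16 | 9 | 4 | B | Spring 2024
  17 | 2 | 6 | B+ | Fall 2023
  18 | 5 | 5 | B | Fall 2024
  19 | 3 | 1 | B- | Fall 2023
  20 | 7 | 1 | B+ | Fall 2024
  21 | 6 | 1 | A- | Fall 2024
SELECT id, semester FROM enrollments WHERE semester = 'Fall 2023'

Execution result:
id | semester
2 | Fall 2023
6 | Fall 2023
7 | Fall 2023
11 | Fall 2023
12 | Fall 2023
13 | Fall 2023
14 | Fall 2023
17 | Fall 2023
19 | Fall 2023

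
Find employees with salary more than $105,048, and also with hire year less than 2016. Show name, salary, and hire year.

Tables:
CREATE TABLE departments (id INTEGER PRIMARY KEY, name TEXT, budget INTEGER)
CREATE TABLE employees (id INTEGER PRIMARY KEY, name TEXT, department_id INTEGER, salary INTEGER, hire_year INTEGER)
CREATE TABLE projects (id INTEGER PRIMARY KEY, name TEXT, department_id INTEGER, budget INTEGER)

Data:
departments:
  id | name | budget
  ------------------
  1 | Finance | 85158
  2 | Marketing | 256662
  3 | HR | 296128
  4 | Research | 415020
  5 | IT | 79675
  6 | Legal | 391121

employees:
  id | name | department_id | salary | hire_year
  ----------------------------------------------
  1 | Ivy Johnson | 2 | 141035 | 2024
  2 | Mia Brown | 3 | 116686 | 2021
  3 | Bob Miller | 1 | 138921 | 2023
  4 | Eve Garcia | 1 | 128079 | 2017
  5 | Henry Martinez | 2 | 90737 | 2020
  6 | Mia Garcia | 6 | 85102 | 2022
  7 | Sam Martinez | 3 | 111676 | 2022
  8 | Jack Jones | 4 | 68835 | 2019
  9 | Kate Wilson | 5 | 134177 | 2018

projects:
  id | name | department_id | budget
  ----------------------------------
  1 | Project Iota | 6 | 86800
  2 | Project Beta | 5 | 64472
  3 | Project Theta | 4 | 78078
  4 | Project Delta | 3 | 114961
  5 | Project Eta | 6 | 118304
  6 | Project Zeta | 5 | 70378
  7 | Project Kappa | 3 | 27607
SELECT name, salary, hire_year FROM employees WHERE salary > 105048 AND hire_year < 2016

Execution result:
(no rows)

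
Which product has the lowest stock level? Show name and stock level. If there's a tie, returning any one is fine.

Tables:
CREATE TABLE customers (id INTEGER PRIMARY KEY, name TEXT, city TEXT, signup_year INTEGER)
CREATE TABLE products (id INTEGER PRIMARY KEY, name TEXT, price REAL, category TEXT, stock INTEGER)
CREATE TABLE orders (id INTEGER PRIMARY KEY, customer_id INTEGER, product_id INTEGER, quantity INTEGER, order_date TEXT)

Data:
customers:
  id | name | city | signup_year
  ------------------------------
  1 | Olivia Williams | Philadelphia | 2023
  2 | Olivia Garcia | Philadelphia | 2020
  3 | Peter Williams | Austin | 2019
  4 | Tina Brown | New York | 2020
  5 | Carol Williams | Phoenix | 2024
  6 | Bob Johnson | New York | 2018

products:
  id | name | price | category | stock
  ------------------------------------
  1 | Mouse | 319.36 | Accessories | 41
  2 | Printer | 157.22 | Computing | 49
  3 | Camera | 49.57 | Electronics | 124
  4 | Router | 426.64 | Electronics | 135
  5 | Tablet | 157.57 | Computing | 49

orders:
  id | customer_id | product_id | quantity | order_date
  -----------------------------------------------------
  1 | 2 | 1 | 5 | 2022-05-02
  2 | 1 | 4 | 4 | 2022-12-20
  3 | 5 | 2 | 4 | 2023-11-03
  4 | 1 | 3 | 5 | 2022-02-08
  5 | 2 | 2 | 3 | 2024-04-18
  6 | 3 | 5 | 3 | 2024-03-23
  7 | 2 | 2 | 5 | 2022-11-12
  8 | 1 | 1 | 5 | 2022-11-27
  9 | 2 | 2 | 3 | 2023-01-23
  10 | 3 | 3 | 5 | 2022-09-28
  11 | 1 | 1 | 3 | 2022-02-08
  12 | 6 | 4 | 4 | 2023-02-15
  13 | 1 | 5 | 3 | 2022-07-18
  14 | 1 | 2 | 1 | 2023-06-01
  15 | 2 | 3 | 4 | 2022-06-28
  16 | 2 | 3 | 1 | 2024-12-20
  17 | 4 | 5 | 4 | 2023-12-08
SELECT name, stock FROM products ORDER BY stock ASC LIMIT 1

Execution result:
name | stock
Mouse | 41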